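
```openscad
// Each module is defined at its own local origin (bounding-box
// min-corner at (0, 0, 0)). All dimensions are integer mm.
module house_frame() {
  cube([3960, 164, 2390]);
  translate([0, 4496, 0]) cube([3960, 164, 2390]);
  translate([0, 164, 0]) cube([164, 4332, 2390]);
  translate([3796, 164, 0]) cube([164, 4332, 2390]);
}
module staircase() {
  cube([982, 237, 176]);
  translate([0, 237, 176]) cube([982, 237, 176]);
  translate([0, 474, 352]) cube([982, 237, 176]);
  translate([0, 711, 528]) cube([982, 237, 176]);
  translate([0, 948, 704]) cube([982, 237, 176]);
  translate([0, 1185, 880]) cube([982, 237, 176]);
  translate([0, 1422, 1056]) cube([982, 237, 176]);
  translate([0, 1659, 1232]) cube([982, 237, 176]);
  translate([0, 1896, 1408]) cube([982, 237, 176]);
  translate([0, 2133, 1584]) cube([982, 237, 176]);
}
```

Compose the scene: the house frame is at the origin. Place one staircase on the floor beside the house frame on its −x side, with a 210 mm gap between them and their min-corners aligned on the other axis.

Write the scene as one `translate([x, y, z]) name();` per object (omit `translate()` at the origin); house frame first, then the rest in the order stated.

house_frame();
translate([-1192, 0, 0]) staircase();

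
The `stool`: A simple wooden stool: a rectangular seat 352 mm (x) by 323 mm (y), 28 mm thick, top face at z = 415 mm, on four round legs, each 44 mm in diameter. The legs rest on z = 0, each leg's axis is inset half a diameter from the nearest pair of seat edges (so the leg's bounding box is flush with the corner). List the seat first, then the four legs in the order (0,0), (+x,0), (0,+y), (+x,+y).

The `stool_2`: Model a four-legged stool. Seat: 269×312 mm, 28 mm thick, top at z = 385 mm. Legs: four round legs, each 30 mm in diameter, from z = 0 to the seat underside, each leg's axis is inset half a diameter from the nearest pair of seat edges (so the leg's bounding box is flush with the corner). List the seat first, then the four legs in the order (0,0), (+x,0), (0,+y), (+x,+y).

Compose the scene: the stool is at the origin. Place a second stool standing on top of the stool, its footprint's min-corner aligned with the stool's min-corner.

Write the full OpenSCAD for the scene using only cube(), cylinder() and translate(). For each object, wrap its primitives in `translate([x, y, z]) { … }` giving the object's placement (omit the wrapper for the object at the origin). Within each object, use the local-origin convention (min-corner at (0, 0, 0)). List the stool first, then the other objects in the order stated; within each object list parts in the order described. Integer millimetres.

translate([0, 0, 387]) cube([352, 323, 28]);
translate([22, 22, 0]) cylinder(h = 387, r = 22);
translate([330, 22, 0]) cylinder(h = 387, r = 22);
translate([22, 301, 0]) cylinder(h = 387, r = 22);
translate([330, 301, 0]) cylinder(h = 387, r = 22);
translate([0, 0, 415]) {
  translate([0, 0, 357]) cube([269, 312, 28]);
  translate([15, 15, 0]) cylinder(h = 357, r = 15);
  translate([254, 15, 0]) cylinder(h = 357, r = 15);
  translate([15, 297, 0]) cylinder(h = 357, r = 15);
  translate([254, 297, 0]) cylinder(h = 357, r = 15);
}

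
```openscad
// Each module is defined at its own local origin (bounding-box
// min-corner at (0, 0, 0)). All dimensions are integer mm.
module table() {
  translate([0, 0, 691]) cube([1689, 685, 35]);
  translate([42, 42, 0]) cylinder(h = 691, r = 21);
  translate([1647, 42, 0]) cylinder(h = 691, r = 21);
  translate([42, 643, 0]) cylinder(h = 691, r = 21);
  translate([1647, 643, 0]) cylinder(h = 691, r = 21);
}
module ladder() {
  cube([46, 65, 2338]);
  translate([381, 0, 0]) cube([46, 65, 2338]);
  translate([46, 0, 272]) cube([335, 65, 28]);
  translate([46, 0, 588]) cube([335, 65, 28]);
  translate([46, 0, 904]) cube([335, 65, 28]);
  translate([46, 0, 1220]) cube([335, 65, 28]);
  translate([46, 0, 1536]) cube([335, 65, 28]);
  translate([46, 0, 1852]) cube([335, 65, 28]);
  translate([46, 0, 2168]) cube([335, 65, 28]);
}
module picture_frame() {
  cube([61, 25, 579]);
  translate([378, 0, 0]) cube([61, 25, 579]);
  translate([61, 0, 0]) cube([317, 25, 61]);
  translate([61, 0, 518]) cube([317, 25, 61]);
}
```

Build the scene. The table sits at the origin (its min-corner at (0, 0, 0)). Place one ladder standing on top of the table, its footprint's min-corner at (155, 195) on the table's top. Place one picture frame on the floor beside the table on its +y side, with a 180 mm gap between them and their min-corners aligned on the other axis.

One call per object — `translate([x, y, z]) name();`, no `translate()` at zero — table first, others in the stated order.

table();
translate([155, 195, 726]) ladder();
translate([0, 865, 0]) picture_frame();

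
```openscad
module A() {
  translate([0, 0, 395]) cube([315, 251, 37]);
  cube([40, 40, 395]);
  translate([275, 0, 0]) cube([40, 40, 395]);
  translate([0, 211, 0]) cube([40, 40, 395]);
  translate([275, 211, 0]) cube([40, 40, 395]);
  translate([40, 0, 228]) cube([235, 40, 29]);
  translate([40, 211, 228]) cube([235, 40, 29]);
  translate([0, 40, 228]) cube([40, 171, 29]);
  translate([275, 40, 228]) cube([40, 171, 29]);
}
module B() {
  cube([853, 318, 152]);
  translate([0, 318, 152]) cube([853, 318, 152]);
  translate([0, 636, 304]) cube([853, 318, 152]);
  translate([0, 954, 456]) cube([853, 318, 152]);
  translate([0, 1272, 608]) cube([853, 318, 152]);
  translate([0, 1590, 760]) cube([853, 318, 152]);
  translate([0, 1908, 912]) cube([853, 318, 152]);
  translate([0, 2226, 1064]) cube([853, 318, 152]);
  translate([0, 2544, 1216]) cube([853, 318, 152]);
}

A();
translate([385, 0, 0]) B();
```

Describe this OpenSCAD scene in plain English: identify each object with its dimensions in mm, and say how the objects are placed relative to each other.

A is a four-legged stool. The seat is 315×251 mm, 37 mm thick, top at z = 432 mm. It stands on four square legs, each 40×40 mm in cross-section, from z = 0 to the seat underside, each flush with a corner of the seat. Four stretchers, 40 mm wide and 29 mm tall, connect adjacent legs with their undersides at z = 228 mm, each running between the inner faces of the legs it joins and aligned with the legs' outer faces on the other axis.

B is a straight staircase of 9 solid steps. Each step is 853 mm wide (x), 318 mm deep (y, the going) and 152 mm tall (the rise). The first step rests on the floor; each subsequent step sits one going further in +y and one rise higher in +z, directly behind and above the previous step with no overlap.

The staircase is on the floor beside the stool on its +x side.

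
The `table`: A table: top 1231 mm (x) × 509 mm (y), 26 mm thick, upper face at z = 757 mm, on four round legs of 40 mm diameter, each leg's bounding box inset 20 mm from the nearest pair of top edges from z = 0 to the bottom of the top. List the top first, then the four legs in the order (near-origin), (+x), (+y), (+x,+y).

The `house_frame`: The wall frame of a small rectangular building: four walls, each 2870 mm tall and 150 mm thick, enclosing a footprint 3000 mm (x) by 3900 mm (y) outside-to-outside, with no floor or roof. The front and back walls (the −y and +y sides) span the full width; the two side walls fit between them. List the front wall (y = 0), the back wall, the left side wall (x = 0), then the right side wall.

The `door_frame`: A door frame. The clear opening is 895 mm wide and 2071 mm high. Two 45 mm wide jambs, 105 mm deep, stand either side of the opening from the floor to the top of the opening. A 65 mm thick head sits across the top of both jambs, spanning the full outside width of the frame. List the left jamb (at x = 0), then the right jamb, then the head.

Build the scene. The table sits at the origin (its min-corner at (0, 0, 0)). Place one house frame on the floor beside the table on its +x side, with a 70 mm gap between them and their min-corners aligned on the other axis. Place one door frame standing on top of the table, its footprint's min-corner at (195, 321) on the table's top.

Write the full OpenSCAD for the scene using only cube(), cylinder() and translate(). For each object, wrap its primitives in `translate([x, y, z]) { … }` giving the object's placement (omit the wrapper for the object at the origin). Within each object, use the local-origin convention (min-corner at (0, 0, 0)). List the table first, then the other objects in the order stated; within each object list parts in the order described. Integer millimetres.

translate([0, 0, 731]) cube([1231, 509, 26]);
translate([40, 40, 0]) cylinder(h = 731, r = 20);
translate([1191, 40, 0]) cylinder(h = 731, r = 20);
translate([40, 469, 0]) cylinder(h = 731, r = 20);
translate([1191, 469, 0]) cylinder(h = 731, r = 20);
translate([1301, 0, 0]) {
  cube([3000, 150, 2870]);
  translate([0, 3750, 0]) cube([3000, 150, 2870]);
  translate([0, 150, 0]) cube([150, 3600, 2870]);
  translate([2850, 150, 0]) cube([150, 3600, 2870]);
}
translate([195, 321, 757]) {
  cube([45, 105, 2071]);
  translate([940, 0, 0]) cube([45, 105, 2071]);
  translate([0, 0, 2071]) cube([985, 105, 65]);
}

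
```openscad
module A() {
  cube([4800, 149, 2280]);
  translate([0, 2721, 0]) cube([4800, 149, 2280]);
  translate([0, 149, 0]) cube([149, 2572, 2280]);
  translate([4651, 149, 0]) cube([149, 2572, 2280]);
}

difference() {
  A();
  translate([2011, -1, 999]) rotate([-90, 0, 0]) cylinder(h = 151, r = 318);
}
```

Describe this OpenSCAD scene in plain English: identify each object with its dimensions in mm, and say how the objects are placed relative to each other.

A is a box-shaped house frame (walls only): outside footprint 4800×2870 mm, wall height 2280 mm, wall thickness 149 mm. The two y-facing walls run the full x-width; the two x-facing walls fit between the inner faces of the y-facing walls.

The house frame has a circular hole of radius 318 mm through its front wall, centred at (x = 2011, z = 999).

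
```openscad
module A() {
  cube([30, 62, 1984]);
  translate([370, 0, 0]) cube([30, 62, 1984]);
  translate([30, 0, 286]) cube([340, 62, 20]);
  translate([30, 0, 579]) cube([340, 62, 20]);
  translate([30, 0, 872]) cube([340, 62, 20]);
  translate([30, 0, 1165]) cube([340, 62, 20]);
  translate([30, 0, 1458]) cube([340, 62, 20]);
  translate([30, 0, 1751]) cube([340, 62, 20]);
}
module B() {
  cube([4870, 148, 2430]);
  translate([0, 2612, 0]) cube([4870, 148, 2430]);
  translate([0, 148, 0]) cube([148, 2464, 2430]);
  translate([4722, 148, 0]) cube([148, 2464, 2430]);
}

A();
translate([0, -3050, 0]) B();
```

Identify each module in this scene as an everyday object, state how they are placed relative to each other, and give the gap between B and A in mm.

A is a ladder. B is a house frame. The house frame is on the floor beside the ladder on its −y side. The gap between the house frame and the ladder is 290 mm.

The house frame's nearest face is 290 mm from the ladder's −y face.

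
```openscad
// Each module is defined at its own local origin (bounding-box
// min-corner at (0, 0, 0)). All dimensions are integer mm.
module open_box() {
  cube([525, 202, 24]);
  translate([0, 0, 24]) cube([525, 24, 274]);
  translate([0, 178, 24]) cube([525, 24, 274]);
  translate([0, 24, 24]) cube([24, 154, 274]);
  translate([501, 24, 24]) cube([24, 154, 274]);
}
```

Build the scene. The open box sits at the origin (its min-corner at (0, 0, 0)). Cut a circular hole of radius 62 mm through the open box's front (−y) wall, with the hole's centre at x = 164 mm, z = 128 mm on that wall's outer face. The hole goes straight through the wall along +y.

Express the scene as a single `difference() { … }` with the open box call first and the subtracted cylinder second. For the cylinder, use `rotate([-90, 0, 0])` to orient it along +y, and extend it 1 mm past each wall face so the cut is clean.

difference() {
  open_box();
  translate([164, -1, 128]) rotate([-90, 0, 0]) cylinder(h = 26, r = 62);
}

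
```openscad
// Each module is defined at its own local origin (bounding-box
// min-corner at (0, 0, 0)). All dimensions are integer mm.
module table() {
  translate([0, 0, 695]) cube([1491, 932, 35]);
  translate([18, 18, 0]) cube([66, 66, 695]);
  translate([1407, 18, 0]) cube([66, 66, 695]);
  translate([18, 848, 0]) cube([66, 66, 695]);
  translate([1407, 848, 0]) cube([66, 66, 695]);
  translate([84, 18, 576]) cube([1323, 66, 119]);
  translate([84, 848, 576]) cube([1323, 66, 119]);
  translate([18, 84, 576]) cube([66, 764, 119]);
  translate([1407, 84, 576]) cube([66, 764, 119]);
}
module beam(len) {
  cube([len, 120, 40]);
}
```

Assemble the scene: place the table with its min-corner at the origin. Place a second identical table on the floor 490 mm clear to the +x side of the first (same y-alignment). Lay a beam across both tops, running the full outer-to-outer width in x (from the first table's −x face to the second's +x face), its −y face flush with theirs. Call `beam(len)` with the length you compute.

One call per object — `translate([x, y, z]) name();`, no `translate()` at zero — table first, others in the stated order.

table();
translate([1981, 0, 0]) table();
translate([0, 0, 730]) beam(3472);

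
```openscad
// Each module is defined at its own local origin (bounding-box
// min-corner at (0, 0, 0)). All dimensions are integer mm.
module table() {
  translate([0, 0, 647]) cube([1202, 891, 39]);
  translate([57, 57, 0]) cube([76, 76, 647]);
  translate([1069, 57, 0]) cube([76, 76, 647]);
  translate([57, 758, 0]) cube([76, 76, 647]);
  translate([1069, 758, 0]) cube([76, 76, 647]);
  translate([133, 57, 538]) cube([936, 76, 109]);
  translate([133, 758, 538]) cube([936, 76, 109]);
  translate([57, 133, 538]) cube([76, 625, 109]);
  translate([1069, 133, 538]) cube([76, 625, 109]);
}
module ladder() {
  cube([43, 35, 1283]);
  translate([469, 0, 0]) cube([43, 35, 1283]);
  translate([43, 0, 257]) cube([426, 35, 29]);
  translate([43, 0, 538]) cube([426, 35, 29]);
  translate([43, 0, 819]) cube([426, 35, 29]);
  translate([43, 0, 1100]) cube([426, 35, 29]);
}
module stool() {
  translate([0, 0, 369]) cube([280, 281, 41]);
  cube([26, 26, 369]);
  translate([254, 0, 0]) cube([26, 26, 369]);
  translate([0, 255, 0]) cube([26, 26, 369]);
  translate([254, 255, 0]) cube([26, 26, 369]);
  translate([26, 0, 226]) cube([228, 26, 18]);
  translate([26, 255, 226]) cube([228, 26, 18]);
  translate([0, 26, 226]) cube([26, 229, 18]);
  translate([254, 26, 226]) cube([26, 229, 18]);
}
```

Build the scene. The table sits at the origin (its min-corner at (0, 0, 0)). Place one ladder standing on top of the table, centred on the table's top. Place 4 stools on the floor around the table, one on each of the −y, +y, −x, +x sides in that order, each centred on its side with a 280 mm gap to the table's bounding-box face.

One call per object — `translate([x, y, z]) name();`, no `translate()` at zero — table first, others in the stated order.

table();
translate([345, 428, 686]) ladder();
translate([461, -561, 0]) stool();
translate([461, 1171, 0]) stool();
translate([-560, 305, 0]) stool();
translate([1482, 305, 0]) stool();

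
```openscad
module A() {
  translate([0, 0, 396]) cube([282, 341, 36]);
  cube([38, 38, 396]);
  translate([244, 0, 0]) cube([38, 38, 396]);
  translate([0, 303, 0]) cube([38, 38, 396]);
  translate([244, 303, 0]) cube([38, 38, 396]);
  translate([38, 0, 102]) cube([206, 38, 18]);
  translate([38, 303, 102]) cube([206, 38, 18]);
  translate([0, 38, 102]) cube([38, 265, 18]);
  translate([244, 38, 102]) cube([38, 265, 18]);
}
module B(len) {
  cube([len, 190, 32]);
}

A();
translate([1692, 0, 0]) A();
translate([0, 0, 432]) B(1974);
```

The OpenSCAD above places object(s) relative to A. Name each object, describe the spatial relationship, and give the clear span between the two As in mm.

A is a stool. B is a beam. A beam spans the tops of two stools. The clear span between the two stools is 1410 mm.

Second stool starts at x = 1692; first ends at x = 282; clear span = 1692 − 282 = 1410 mm.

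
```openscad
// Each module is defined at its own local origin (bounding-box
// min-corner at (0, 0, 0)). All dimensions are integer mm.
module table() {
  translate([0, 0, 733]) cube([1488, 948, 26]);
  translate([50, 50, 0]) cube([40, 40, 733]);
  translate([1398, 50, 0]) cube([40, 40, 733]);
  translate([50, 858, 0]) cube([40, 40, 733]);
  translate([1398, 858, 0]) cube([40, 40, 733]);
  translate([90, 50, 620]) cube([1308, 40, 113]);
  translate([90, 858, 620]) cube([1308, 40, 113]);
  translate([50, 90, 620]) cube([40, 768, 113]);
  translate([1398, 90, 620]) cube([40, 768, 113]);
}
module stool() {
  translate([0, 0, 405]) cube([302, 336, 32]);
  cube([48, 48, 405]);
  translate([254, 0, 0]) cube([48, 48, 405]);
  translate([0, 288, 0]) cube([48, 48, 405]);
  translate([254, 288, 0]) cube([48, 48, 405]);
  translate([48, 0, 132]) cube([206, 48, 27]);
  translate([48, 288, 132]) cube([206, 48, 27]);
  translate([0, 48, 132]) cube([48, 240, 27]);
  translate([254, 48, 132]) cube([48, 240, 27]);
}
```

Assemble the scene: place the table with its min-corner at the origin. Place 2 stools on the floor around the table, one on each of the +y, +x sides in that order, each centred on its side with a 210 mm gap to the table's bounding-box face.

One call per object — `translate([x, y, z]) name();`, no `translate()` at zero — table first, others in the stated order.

table();
translate([593, 1158, 0]) stool();
translate([1698, 306, 0]) stool();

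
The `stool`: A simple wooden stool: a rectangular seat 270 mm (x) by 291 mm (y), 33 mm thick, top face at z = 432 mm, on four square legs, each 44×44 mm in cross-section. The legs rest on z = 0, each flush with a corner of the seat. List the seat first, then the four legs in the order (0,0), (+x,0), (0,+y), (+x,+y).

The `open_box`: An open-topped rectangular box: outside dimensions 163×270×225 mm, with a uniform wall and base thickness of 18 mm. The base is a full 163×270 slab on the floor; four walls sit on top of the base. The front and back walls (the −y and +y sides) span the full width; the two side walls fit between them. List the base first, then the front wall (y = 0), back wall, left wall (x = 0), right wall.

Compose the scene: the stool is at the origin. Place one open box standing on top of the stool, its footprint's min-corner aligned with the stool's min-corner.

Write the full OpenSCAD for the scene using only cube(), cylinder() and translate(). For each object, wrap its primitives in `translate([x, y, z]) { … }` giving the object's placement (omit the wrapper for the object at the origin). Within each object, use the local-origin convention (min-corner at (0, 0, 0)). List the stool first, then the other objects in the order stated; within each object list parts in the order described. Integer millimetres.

translate([0, 0, 399]) cube([270, 291, 33]);
cube([44, 44, 399]);
translate([226, 0, 0]) cube([44, 44, 399]);
translate([0, 247, 0]) cube([44, 44, 399]);
translate([226, 247, 0]) cube([44, 44, 399]);
translate([0, 0, 432]) {
  cube([163, 270, 18]);
  translate([0, 0, 18]) cube([163, 18, 207]);
  translate([0, 252, 18]) cube([163, 18, 207]);
  translate([0, 18, 18]) cube([18, 234, 207]);
  translate([145, 18, 18]) cube([18, 234, 207]);
}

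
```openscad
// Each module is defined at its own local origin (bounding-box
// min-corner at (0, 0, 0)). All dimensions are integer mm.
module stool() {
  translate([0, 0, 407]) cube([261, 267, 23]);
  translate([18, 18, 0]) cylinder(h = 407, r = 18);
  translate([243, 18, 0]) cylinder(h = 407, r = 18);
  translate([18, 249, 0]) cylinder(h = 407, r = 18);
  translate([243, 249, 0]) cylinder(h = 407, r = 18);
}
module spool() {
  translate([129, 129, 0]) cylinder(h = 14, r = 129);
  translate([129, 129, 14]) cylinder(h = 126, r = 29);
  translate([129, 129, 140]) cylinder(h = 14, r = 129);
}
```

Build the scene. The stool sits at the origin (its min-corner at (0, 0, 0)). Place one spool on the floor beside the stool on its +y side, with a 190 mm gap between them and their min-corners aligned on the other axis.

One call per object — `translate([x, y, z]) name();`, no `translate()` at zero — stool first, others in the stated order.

stool();
translate([0, 457, 0]) spool();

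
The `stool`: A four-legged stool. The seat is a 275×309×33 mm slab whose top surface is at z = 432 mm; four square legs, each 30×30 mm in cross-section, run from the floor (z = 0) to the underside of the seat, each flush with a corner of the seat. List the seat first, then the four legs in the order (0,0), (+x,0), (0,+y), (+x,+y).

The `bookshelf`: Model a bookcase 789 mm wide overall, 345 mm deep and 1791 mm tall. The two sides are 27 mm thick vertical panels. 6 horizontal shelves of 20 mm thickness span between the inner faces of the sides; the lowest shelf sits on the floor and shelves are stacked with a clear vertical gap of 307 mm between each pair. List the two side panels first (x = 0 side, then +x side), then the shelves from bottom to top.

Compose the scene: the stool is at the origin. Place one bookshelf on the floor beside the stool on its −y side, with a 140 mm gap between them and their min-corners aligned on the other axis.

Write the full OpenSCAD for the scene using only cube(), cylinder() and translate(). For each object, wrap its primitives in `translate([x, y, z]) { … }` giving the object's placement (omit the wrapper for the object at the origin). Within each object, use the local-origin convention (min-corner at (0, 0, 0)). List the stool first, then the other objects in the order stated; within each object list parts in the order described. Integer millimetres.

translate([0, 0, 399]) cube([275, 309, 33]);
cube([30, 30, 399]);
translate([245, 0, 0]) cube([30, 30, 399]);
translate([0, 279, 0]) cube([30, 30, 399]);
translate([245, 279, 0]) cube([30, 30, 399]);
translate([0, -485, 0]) {
  cube([27, 345, 1791]);
  translate([762, 0, 0]) cube([27, 345, 1791]);
  translate([27, 0, 0]) cube([735, 345, 20]);
  translate([27, 0, 327]) cube([735, 345, 20]);
  translate([27, 0, 654]) cube([735, 345, 20]);
  translate([27, 0, 981]) cube([735, 345, 20]);
  translate([27, 0, 1308]) cube([735, 345, 20]);
  translate([27, 0, 1635]) cube([735, 345, 20]);
}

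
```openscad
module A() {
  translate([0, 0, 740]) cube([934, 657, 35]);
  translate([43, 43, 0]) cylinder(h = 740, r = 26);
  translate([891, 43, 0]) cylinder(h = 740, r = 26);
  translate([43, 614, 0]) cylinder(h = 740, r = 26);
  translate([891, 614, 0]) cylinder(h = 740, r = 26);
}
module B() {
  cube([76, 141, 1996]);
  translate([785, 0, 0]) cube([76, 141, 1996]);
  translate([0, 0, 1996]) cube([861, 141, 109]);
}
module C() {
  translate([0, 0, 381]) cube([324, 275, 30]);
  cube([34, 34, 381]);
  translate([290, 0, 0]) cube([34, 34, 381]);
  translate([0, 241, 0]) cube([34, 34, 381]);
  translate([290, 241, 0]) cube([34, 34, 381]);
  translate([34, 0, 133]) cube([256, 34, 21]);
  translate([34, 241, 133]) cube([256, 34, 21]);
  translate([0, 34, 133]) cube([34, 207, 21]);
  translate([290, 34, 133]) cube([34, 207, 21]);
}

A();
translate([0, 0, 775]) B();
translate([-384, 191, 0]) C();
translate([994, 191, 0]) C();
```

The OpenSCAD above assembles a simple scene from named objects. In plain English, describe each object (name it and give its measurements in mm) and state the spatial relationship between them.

A is a table with a 934×657 mm rectangular top, 35 mm thick, top surface at z = 775 mm, supported by four round legs of 52 mm diameter, each leg's bounding box inset 17 mm from the nearest pair of top edges, running from the floor.

B is a rectangular door frame: two vertical jambs of 76×141 mm section, 1996 mm tall, with a clear opening 709 mm wide between their inner faces. A header 109 mm tall and 141 mm deep lies on top of the jambs and spans the full outside width.

C is a simple wooden stool: a rectangular seat 324 mm (x) by 275 mm (y), 30 mm thick, top face at z = 411 mm, on four square legs, each 34×34 mm in cross-section. The legs rest on z = 0, each flush with a corner of the seat. Four stretchers, 34 mm wide and 21 mm tall, connect adjacent legs with their undersides at z = 133 mm, each running between the inner faces of the legs it joins and aligned with the legs' outer faces on the other axis.

The door frame is on top of the table. Two stools sit around the table at the −x, +x sides.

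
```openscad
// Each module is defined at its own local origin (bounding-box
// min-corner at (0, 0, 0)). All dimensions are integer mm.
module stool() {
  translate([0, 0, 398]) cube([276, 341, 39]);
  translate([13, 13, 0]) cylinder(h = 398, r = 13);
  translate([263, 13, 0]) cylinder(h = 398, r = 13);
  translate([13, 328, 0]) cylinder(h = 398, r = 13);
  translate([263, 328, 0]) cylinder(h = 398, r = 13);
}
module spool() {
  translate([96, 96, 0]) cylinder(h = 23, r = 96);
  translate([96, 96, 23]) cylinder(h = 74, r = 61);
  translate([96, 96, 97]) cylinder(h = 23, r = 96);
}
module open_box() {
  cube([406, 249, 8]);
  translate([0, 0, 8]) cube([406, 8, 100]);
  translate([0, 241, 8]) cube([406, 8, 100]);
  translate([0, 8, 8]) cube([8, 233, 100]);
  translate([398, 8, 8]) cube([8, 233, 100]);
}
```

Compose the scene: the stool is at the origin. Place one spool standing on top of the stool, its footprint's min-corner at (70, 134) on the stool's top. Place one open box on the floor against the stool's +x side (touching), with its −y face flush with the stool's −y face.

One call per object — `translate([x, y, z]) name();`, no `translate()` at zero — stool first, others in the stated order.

stool();
translate([70, 134, 437]) spool();
translate([276, 0, 0]) open_box();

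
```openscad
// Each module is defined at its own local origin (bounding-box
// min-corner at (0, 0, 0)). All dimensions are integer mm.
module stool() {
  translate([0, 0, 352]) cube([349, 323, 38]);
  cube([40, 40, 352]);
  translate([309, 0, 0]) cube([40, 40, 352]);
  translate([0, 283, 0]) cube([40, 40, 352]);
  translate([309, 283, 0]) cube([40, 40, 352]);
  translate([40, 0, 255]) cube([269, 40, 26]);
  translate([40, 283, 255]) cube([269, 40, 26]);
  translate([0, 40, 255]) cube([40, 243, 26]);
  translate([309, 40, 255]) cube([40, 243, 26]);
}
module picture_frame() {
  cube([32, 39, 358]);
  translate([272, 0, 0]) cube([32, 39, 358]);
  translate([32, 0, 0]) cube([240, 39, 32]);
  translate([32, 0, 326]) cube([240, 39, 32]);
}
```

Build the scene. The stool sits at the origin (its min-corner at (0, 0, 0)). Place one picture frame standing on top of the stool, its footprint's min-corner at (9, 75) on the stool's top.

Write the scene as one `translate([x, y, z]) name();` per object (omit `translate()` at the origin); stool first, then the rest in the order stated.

stool();
translate([9, 75, 390]) picture_frame();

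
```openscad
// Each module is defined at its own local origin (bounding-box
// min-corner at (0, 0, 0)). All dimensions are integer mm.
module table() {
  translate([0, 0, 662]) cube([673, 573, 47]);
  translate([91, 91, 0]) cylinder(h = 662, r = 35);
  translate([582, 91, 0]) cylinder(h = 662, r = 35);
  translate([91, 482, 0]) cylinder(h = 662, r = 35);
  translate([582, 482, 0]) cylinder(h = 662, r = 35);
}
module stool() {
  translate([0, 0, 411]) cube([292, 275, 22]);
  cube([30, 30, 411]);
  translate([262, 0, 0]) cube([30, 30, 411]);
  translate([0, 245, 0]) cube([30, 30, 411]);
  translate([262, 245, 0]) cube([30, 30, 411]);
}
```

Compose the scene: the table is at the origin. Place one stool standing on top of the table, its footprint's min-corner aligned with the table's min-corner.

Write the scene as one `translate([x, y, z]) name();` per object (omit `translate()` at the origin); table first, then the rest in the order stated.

table();
translate([0, 0, 709]) stool();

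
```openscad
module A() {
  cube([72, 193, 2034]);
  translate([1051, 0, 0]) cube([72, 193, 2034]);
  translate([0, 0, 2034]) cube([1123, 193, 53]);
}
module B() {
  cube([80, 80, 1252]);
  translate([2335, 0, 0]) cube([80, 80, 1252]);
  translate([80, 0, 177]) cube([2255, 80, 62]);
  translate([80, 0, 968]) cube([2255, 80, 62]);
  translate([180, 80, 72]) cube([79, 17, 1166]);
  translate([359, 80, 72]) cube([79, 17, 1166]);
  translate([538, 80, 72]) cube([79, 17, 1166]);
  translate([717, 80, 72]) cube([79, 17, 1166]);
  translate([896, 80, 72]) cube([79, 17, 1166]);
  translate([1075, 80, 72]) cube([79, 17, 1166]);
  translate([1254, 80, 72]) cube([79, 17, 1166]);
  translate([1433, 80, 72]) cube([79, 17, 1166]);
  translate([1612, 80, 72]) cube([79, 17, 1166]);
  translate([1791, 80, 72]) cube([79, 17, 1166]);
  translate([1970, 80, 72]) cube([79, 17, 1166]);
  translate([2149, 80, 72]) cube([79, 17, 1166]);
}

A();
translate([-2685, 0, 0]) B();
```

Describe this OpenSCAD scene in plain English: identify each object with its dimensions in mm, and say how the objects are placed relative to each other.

A is a door frame. The clear opening is 979 mm wide and 2034 mm high. Two 72 mm wide jambs, 193 mm deep, stand either side of the opening from the floor to the top of the opening. A 53 mm thick head sits across the top of both jambs, spanning the full outside width of the frame.

B is a fence section. Two 80×80 mm posts, 1252 mm tall, stand on the floor with a clear span of 2255 mm between their inner faces. Two horizontal rails of 80×62 mm section span the gap between the posts with their undersides at z = 177 mm and z = 968 mm, flush with the posts' −y face. 12 pickets, each 79 mm wide, 17 mm thick and 1166 mm tall, are fixed to the +y face of the rails with their bottoms at z = 72 mm, evenly spaced across the span with equal gaps (rounded down to the nearest mm) at the −x end and between each pair — any rounding remainder accumulates at the +x end.

The fence section is on the floor beside the door frame on its −x side.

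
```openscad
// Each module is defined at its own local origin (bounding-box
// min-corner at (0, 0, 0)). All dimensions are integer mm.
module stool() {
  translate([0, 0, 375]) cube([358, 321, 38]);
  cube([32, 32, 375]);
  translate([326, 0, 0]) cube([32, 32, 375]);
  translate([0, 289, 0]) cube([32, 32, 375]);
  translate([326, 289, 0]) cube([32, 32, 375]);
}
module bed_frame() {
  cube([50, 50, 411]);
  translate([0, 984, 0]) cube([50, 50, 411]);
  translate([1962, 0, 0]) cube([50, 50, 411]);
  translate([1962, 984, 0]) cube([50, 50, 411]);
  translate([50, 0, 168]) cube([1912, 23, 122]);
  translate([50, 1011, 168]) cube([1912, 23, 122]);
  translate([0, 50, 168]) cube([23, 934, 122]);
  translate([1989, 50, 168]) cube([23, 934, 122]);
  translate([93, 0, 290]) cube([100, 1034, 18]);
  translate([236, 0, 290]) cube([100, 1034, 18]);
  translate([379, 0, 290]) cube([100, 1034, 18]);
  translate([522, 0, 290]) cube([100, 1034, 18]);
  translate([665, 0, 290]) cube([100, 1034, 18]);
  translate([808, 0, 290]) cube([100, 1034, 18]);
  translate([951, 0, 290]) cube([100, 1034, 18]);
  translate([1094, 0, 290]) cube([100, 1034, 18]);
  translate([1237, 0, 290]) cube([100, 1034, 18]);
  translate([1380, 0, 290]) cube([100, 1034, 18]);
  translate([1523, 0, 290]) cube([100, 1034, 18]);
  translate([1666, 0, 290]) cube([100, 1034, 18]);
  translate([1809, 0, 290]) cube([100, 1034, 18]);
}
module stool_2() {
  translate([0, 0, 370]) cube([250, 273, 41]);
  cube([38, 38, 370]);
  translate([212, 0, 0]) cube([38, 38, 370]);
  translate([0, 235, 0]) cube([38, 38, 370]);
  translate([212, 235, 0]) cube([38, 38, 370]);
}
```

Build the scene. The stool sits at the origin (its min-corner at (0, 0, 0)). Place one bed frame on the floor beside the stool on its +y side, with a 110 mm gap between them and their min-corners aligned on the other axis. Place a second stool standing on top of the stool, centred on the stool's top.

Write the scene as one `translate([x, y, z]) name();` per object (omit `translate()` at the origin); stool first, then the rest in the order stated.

stool();
translate([0, 431, 0]) bed_frame();
translate([54, 24, 413]) stool_2();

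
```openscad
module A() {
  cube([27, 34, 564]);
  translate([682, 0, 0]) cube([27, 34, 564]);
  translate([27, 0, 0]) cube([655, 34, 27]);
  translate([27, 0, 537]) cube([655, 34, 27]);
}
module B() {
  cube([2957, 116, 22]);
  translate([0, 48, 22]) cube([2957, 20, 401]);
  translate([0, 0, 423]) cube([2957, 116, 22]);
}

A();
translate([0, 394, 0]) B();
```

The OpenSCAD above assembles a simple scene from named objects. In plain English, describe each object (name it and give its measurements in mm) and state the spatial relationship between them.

A is a picture frame with a 655×510 mm rectangular opening (x by z) and a uniform 27 mm border on every side. Frame depth is 34 mm along y. It is built from two vertical stiles running the full outside height and two horizontal rails spanning the gap between the stiles.

B is an I-beam lying along x, 2957 mm long. Overall section height 445 mm. Two flanges 116 mm wide (y) and 22 mm thick, one on the floor and one at the top; a web 20 mm thick runs between them, centred on the flange width.

The I-beam is on the floor beside the picture frame on its +y side.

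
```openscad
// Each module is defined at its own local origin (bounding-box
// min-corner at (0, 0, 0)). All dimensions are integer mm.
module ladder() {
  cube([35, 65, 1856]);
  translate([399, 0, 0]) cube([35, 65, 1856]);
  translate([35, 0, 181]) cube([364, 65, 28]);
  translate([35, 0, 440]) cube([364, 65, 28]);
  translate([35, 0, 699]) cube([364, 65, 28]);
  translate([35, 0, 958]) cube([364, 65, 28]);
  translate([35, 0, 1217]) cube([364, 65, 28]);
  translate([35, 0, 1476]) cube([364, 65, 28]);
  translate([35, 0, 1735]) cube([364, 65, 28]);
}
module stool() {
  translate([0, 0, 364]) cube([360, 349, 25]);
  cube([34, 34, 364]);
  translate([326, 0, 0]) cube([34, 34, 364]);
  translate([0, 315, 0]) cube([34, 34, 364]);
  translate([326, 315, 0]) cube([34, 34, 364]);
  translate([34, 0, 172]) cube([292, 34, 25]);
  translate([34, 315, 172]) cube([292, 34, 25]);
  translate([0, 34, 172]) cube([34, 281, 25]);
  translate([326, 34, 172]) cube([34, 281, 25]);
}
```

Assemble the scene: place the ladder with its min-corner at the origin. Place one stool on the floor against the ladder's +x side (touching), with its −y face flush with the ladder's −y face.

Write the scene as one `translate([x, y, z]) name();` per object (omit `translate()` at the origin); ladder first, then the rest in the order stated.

ladder();
translate([434, 0, 0]) stool();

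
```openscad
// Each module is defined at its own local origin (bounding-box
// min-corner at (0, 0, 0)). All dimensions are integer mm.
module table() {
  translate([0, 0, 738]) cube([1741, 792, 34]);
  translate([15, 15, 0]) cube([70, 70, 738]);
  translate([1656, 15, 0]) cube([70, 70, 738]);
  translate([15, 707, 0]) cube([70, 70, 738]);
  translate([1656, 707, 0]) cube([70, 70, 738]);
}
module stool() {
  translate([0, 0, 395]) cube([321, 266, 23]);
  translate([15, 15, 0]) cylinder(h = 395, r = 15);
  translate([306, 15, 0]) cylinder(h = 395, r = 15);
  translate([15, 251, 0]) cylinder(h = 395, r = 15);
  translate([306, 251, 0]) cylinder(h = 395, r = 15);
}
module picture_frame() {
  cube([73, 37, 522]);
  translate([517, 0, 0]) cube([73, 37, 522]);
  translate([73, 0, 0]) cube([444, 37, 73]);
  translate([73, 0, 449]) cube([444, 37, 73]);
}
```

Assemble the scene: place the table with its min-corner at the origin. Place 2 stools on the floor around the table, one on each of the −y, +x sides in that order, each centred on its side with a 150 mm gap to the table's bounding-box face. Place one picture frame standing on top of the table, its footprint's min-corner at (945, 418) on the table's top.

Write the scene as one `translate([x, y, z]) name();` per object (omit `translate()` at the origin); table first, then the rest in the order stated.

table();
translate([710, -416, 0]) stool();
translate([1891, 263, 0]) stool();
translate([945, 418, 772]) picture_frame();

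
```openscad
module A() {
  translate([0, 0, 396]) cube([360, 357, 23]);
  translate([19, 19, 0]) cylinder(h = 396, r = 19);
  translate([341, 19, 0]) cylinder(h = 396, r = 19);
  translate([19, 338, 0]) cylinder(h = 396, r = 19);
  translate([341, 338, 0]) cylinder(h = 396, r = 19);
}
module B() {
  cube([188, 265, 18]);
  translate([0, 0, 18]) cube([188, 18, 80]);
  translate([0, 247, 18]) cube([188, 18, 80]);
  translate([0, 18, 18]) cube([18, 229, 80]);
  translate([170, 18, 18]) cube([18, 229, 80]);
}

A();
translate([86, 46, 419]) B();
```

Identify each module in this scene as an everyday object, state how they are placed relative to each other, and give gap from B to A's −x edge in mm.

The open box's min-x is at 86; the stool's min-x is 0; gap = 86 mm.

A is a stool. B is an open box. The open box is on top of the stool, centred. The gap from the open box to the stool's −x edge is 86 mm.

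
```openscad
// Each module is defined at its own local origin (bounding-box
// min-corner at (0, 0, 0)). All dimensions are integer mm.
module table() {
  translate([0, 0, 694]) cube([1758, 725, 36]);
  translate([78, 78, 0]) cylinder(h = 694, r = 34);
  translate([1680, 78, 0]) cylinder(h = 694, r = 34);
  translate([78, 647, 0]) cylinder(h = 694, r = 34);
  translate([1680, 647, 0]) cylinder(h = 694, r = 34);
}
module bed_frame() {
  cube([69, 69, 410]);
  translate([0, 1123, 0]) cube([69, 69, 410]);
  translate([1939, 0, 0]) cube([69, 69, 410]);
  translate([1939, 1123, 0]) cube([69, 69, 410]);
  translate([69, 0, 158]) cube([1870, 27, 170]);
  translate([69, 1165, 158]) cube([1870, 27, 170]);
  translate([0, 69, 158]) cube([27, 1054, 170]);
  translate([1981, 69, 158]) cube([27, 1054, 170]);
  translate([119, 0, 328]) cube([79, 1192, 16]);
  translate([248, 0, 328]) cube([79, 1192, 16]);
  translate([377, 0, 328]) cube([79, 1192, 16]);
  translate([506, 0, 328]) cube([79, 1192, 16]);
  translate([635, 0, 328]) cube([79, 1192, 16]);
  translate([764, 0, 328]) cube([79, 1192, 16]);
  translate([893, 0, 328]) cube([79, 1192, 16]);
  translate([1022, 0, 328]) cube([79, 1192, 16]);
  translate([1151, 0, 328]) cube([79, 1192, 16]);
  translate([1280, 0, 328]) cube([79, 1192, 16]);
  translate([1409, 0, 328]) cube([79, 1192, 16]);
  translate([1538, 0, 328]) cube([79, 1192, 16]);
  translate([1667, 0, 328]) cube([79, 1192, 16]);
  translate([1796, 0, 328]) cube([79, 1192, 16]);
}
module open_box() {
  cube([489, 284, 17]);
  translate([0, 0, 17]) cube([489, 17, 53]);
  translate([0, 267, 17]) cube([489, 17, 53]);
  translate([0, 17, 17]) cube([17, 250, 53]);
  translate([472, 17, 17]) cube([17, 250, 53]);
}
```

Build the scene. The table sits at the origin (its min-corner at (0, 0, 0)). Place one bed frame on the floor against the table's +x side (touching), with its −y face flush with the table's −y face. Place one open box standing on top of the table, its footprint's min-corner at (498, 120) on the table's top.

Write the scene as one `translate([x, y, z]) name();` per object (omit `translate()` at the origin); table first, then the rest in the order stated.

table();
translate([1758, 0, 0]) bed_frame();
translate([498, 120, 730]) open_box();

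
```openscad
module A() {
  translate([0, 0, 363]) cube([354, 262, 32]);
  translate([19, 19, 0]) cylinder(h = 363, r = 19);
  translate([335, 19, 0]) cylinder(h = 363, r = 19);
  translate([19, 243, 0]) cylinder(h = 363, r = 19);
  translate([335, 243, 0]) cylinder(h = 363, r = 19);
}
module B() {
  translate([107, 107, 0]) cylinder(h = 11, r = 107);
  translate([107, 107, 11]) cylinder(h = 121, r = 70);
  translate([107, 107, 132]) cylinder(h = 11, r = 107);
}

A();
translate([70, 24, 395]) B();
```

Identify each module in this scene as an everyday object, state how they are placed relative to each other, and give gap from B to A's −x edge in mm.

The spool's min-x is at 70; the stool's min-x is 0; gap = 70 mm.

A is a stool. B is a spool. The spool is on top of the stool, centred. The gap from the spool to the stool's −x edge is 70 mm.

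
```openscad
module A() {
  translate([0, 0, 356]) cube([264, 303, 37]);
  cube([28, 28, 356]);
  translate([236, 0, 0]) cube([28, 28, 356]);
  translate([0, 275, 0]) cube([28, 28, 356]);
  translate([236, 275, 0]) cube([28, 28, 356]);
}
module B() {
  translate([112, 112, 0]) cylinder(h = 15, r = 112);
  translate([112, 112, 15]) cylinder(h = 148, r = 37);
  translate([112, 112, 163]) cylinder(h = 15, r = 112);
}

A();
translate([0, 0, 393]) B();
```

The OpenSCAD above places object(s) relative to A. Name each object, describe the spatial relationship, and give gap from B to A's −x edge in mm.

The spool's min-x is at 0; the stool's min-x is 0; gap = 0 mm.

A is a stool. B is a spool. The spool is on top of the stool. The gap from the spool to the stool's −x edge is 0 mm.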